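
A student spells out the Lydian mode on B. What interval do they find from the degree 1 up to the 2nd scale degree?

major second

B lydian: B C♯ D♯ E♯ F♯ G♯ A♯.
The degree 1 is B and the 2nd degree is C♯.
Counting 2 letters and 2 half steps from B gives a major second.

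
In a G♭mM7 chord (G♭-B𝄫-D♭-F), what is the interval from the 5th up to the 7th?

The 5th is D♭ and the 7th is F.
Counting 3 letters and 4 half steps from D♭ gives a major third.

major third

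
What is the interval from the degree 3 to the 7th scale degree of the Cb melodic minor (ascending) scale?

augmented fifth

Spelling the Cb melodic minor (ascending) scale: Cb Db Ebb Fb Gb Ab Bb.
The degree 3 is Ebb and the scale degree 7 is Bb.
5 letter names make it a fifth; at 8 semitones (a half step wider than perfect) the quality is augmented.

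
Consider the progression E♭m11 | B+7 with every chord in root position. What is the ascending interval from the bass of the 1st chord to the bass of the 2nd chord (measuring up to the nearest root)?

augmented fifth

The roots are E♭ and B.
5 letter names make it a fifth; at 8 semitones (a half step wider than perfect) the quality is augmented.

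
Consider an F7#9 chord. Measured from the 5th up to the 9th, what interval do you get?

The chord tones of F7#9 are F–A–C–Eb–G#.
That puts C below G#.
5 letter names make it a fifth; at 8 semitones (a half step wider than perfect) the quality is augmented.

A5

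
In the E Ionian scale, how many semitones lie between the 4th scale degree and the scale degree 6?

The scale is E F# G# A B C# D#.
A up to C# is a major third — 4 semitones.

4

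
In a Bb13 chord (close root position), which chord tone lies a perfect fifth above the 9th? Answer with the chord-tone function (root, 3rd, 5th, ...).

13th

Spelling the chord: Bb D F Ab C G.
The 9th is C. A perfect fifth above C is G.
G is the chord's 13th.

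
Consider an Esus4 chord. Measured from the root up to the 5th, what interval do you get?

Spelling the chord: E, A, B.
The root is E and the 5th is B.
Counting 5 letters and 7 half steps from E gives a perfect fifth.

perfect 5th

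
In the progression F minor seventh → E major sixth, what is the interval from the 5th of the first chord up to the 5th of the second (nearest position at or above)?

major seventh

The 5th of F minor seventh is C; the 5th of E major sixth is B.
From C to B is 11 semitones, exactly the major seventh.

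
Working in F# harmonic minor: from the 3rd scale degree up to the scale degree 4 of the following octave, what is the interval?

F# harmonic minor: F# G# A B C# D E#.
So we need the interval from A up to B.
From A to B is 14 semitones, exactly the major ninth.

major ninth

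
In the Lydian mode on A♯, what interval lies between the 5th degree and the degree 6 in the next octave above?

The scale runs A♯ B♯ C𝄪 D𝄪 E♯ F𝄪 G𝄪.
So we need the interval from E♯ up to F𝄪.
Counting 9 letters and 14 half steps from E♯ gives a major ninth.

major ninth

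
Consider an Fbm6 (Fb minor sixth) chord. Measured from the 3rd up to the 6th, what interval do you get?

augmented fourth

Spelling the chord: Fb Abb Cb Db.
The 3rd is Abb and the 6th is Db.
Abb up to Db is 6 semitones, a half step wider than a perfect fourth, so the interval is augmented.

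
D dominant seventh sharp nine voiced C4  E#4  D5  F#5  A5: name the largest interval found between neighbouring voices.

diminished 7th

Adjacent intervals: C4→E#4 = augmented third; E#4→D5 = diminished seventh; D5→F#5 = major third; F#5→A5 = minor third.
The largest is E#4 to D5, a diminished seventh (9 semitones).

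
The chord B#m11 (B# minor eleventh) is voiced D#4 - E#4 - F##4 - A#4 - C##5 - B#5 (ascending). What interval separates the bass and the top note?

major thirteenth

The outer voices are D#4 and B#5.
D# up to B# spans 13 letter names and 21 semitones — a major thirteenth.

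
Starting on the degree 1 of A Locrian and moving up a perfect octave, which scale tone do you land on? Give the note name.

A

The scale is A Bb C D Eb F G.
The degree 1 is A; a perfect octave above that is A — scale degree 1.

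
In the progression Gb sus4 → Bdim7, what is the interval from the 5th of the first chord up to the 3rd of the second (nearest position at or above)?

The 5th of Gb sus4 is Db; the 3rd of Bdim7 is D.
1 letter names make it a unison; at 1 semitone (a half step wider than perfect) the quality is augmented.

A1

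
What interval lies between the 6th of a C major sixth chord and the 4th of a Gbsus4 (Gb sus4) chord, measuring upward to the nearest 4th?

diminished 3rd

The 6th of C major sixth is A; the 4th of Gbsus4 (Gb sus4) is Cb.
From A to Cb: 2 semitones over a third = diminished.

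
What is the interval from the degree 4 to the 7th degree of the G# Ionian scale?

augmented fourth

G# major: G# A# B# C# D# E# F##.
The degree 4 is C# and the 7th scale degree is F##.
C# up to F## is 6 semitones, a half step wider than a perfect fourth, so the interval is augmented.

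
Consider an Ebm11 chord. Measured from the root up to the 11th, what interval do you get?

perfect eleventh

Spelling the chord: Eb–Gb–Bb–Db–F–Ab.
That puts Eb below Ab.
Eb up to Ab spans 11 letter names and 17 semitones — a perfect eleventh.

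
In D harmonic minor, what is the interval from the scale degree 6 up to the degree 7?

Spelling D harmonic minor: D E F G A B♭ C♯.
Scale degree 6 = B♭; scale degree 7 = C♯.
B♭ up to C♯ is 3 semitones, a half step wider than a major second, so the interval is augmented.

augmented 2nd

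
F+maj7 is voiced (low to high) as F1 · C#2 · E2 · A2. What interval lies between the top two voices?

Those voices are E2 and A2.
Counting 4 letters and 5 half steps from E gives a perfect fourth.

perfect fourth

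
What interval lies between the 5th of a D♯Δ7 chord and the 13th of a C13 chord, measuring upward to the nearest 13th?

The 5th of D♯Δ7 is A♯; the 13th of C13 is A.
A♯ up to A is 11 semitones, a half step narrower than a perfect octave, so the interval is diminished.

d8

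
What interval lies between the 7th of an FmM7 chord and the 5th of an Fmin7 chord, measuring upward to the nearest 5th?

minor 6th

The 7th of FmM7 is E; the 5th of Fmin7 is C.
E up to C is 8 semitones, a half step narrower than a major sixth, so the interval is minor.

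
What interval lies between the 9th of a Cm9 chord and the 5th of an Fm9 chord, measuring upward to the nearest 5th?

The 9th of Cm9 is D; the 5th of Fm9 is C.
From D to C: 10 semitones over a seventh = minor.

m7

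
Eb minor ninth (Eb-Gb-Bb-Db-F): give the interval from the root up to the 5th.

perfect fifth

That puts Eb below Bb.
Eb up to Bb spans 5 letter names and 7 semitones — a perfect fifth.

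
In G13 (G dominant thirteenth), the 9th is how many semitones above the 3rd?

The chord tones of G13 (G dominant thirteenth) are G, B, D, F, A, E.
B to A is a minor seventh: 10 semitones.

10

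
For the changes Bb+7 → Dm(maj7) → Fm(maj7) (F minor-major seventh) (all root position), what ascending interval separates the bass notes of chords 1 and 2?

major 3rd

The roots are Bb and D.
Bb up to D spans 3 letter names and 4 semitones — a major third.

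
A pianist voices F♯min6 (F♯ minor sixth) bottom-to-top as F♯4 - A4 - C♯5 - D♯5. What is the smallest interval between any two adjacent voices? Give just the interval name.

Adjacent intervals: F♯4→A4 = minor third; A4→C♯5 = major third; C♯5→D♯5 = major second.
The smallest is C♯5 to D♯5, a major second (2 semitones).

M2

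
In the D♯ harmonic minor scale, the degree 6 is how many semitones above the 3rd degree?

The scale is D♯ E♯ F♯ G♯ A♯ B C𝄪.
F♯ up to B is a perfect fourth — 5 semitones.

5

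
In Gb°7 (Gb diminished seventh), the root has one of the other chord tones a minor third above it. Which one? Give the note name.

Spelling the chord: Gb, Bbb, Dbb, Fbb.
The root is Gb. A minor third above Gb is Bbb.
Bbb is the chord's 3rd.

Bbb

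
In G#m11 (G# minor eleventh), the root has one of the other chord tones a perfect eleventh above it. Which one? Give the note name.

C#

Spelling the chord: G# B D# F# A# C#.
The root is G#. A perfect eleventh above G# is C#.
C# is the chord's 11th.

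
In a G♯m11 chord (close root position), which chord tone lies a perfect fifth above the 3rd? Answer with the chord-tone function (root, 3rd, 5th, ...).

7th

Spelling the chord: G♯, B, D♯, F♯, A♯, C♯.
The 3rd is B. A perfect fifth above B is F♯.
F♯ is the chord's 7th.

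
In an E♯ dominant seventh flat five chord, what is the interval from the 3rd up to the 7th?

diminished 5th

E♯7b5 is spelled E♯ G𝄪 B D♯.
So we need the interval from G𝄪 up to D♯.
G𝄪 up to D♯ is 6 semitones, a half step narrower than a perfect fifth, so the interval is diminished.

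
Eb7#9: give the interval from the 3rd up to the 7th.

Eb7#9 (Eb dominant seventh sharp nine): Eb-G-Bb-Db-F#.
That puts G below Db.
From G to Db: 6 semitones over a fifth = diminished.

diminished fifth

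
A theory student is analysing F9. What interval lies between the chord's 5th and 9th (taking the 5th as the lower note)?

The chord tones of F dominant ninth are F–A–C–Eb–G.
5th = C; 9th = G.
C up to G spans 5 letter names and 7 semitones — a perfect fifth.

perfect fifth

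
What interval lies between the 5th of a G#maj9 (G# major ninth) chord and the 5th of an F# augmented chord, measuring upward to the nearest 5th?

The 5th of G#maj9 (G# major ninth) is D#; the 5th of F# augmented is C##.
From D# to C## is 11 semitones, exactly the major seventh.

M7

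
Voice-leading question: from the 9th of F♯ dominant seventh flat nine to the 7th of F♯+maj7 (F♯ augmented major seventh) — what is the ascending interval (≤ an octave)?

F♯ dominant seventh flat nine has G as its 9th, and F♯+maj7 (F♯ augmented major seventh) has E♯ as its 7th.
6 letter names make it a sixth; at 10 semitones (a half step wider than major) the quality is augmented.

A6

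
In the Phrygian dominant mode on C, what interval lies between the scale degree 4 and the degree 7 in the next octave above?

perfect eleventh

C phrygian dominant: C Db E F G Ab Bb.
Scale degree 4 = F; scale degree 7 (up an octave) = Bb.
From F to Bb is 17 semitones, exactly the perfect eleventh.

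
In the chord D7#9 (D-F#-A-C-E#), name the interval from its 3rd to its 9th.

The 3rd is F# and the 9th is E#.
F# up to E# spans 7 letter names and 11 semitones — a major seventh.

major seventh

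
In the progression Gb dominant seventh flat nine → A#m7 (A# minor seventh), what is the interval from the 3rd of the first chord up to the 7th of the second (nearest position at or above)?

augmented sixth

Gb dominant seventh flat nine has Bb as its 3rd, and A#m7 (A# minor seventh) has G# as its 7th.
From Bb to G#: 10 semitones over a sixth = augmented.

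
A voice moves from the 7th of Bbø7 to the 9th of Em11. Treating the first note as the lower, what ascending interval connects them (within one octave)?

augmented sixth

Bbø7 has Ab as its 7th, and Em11 has F# as its 9th.
From Ab to F#: 10 semitones over a sixth = augmented.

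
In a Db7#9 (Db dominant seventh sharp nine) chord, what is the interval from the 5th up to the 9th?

augmented 5th

Db7#9: Db-F-Ab-Cb-E.
The 5th is Ab and the 9th is E.
5 letter names make it a fifth; at 8 semitones (a half step wider than perfect) the quality is augmented.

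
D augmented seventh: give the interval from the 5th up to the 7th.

diminished 3rd

D+7 (D augmented seventh): D–F#–A#–C.
5th = A#; 7th = C.
A# up to C is 2 semitones, a whole step narrower than a major third, so the interval is diminished.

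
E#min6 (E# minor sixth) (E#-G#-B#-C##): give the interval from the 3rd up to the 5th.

major third

The 3rd is G# and the 5th is B#.
G# up to B# spans 3 letter names and 4 semitones — a major third.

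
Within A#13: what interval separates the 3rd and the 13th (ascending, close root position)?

A# dominant thirteenth is spelled A#-C##-E#-G#-B#-F##.
That puts C## below F##.
From C## to F## is 17 semitones, exactly the perfect eleventh.

perfect eleventh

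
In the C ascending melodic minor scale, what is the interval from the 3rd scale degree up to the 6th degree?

Spelling the C ascending melodic minor scale: C D Eb F G A B.
The 3rd scale degree is Eb and the degree 6 is A.
Eb up to A is 6 semitones, a half step wider than a perfect fourth, so the interval is augmented.

augmented 4th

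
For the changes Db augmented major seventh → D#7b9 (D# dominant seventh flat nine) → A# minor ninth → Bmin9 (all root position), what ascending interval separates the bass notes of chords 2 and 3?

The roots are D# and A#.
D# up to A# spans 5 letter names and 7 semitones — a perfect fifth.

perfect fifth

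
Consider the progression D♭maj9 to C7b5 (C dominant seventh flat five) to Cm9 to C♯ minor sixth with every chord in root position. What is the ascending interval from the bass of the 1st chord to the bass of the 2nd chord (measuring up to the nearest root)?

The roots are D♭ and C.
D♭ up to C spans 7 letter names and 11 semitones — a major seventh.

major 7th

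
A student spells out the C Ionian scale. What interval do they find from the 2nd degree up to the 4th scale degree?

minor third

Spelling the C Ionian scale: C D E F G A B.
The 2nd degree is D and the scale degree 4 is F.
3 letter names make it a third; at 3 semitones (a half step narrower than major) the quality is minor.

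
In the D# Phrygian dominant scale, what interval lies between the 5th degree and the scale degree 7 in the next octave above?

D# phrygian dominant: D# E F## G# A# B C#.
The 5th degree is A# and the degree 7 (up an octave) is C#.
A# up to C# is 15 semitones, a half step narrower than a major tenth, so the interval is minor.

minor tenth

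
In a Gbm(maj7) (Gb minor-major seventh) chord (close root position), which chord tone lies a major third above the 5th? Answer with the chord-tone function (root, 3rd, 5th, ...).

7th

Gb minor-major seventh is spelled Gb, Bbb, Db, F.
The 5th is Db. A major third above Db is F.
F is the chord's 7th.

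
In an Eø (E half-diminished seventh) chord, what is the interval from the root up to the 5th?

Eø7: E G Bb D.
The root is E and the 5th is Bb.
5 letter names make it a fifth; at 6 semitones (a half step narrower than perfect) the quality is diminished.

diminished fifth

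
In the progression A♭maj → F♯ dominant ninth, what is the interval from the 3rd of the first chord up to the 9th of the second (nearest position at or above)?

A♭maj has C as its 3rd, and F♯ dominant ninth has G♯ as its 9th.
C up to G♯ is 8 semitones, a half step wider than a perfect fifth, so the interval is augmented.

augmented 5th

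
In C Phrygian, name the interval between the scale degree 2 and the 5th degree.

augmented fourth

The scale runs C Db Eb F G Ab Bb.
Scale degree 2 = Db; 5th scale degree = G.
4 letter names make it a fourth; at 6 semitones (a half step wider than perfect) the quality is augmented.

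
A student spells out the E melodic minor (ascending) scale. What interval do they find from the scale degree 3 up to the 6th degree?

E melodic minor: E F# G A B C# D#.
The scale degree 3 is G and the 6th scale degree is C#.
G up to C# is 6 semitones, a half step wider than a perfect fourth, so the interval is augmented.

augmented fourth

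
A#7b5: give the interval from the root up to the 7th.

minor 7th

A#7b5: A#, C##, E, G#.
That puts A# below G#.
From A# to G#: 10 semitones over a seventh = minor.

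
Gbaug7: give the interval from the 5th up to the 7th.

The chord tones of Gb augmented seventh are Gb–Bb–D–Fb.
5th = D; 7th = Fb.
From D to Fb: 2 semitones over a third = diminished.

diminished 3rd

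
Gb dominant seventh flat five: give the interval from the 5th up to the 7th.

Gb7b5: Gb Bb Dbb Fb.
That puts Dbb below Fb.
Counting 3 letters and 4 half steps from Dbb gives a major third.

major 3rd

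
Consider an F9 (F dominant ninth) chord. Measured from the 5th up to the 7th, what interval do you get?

Spelling the chord: F, A, C, Eb, G.
5th = C; 7th = Eb.
3 letter names make it a third; at 3 semitones (a half step narrower than major) the quality is minor.

minor 3rd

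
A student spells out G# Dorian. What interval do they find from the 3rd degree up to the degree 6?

augmented 4th

Spelling G# Dorian: G# A# B C# D# E# F#.
3rd degree = B; 6th scale degree = E#.
B up to E# is 6 semitones, a half step wider than a perfect fourth, so the interval is augmented.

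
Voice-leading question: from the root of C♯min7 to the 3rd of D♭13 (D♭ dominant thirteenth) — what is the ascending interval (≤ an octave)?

The root of C♯min7 is C♯; the 3rd of D♭13 (D♭ dominant thirteenth) is F.
4 letter names make it a fourth; at 4 semitones (a half step narrower than perfect) the quality is diminished.

diminished fourth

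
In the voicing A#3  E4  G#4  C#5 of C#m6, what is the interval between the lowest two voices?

Those voices are A#3 and E4.
5 letter names make it a fifth; at 6 semitones (a half step narrower than perfect) the quality is diminished.

diminished 5th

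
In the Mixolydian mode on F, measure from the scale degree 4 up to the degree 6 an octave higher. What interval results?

The scale runs F G A Bb C D Eb.
Scale degree 4 = Bb; 6th scale degree (up an octave) = D.
Counting 10 letters and 16 half steps from Bb gives a major tenth.

major tenth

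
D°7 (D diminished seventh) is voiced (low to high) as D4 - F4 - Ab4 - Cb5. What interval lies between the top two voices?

Those voices are Ab4 and Cb5.
From Ab to Cb: 3 semitones over a third = minor.

minor 3rd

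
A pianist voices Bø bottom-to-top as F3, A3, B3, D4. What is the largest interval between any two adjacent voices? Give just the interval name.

Adjacent intervals: F3→A3 = major third; A3→B3 = major second; B3→D4 = minor third.
The largest is F3 to A3, a major third (4 semitones).

major third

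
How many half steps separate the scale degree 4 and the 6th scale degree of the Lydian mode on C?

3

The scale is C D E F# G A B.
F# up to A is a minor third — 3 semitones.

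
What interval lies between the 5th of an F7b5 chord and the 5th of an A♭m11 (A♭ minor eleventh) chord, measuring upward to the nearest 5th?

F7b5 has C♭ as its 5th, and A♭m11 (A♭ minor eleventh) has E♭ as its 5th.
C♭ up to E♭ spans 3 letter names and 4 semitones — a major third.

major third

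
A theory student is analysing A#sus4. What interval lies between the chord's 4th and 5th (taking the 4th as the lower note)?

Spelling the chord: A# D# E#.
That puts D# below E#.
Counting 2 letters and 2 half steps from D# gives a major second.

major second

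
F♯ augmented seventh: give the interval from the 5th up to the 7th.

diminished 3rd

Spelling the chord: F♯ A♯ C𝄪 E.
5th = C𝄪; 7th = E.
3 letter names make it a third; at 2 semitones (a whole step narrower than major) the quality is diminished.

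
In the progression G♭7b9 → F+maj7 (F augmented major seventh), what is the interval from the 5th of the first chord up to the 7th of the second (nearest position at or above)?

augmented second

The 5th of G♭7b9 is D♭; the 7th of F+maj7 (F augmented major seventh) is E.
2 letter names make it a second; at 3 semitones (a half step wider than major) the quality is augmented.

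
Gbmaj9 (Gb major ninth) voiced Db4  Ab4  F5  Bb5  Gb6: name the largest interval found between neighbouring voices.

Adjacent intervals: Db4→Ab4 = perfect fifth; Ab4→F5 = major sixth; F5→Bb5 = perfect fourth; Bb5→Gb6 = minor sixth.
The largest is Ab4 to F5, a major sixth (9 semitones).

major sixth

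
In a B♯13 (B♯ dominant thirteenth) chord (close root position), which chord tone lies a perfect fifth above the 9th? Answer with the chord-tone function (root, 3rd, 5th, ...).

B♯13 (B♯ dominant thirteenth): B♯-D𝄪-F𝄪-A♯-C𝄪-G𝄪.
The 9th is C𝄪. A perfect fifth above C𝄪 is G𝄪.
G𝄪 is the chord's 13th.

13th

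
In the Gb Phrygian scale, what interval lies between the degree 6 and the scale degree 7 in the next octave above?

Gb phrygian: Gb Abb Bbb Cb Db Ebb Fb.
The degree 6 is Ebb and the scale degree 7 (up an octave) is Fb.
Counting 9 letters and 14 half steps from Ebb gives a major ninth.

major ninth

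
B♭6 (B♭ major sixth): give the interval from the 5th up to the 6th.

The chord tones of B♭6 are B♭–D–F–G.
5th = F; 6th = G.
Counting 2 letters and 2 half steps from F gives a major second.

major second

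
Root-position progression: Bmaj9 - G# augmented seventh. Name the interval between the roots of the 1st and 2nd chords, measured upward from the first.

The roots are B and G#.
From B to G# is 9 semitones, exactly the major sixth.

major sixth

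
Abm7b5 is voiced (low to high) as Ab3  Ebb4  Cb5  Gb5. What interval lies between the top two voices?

Those voices are Cb5 and Gb5.
From Cb to Gb is 7 semitones, exactly the perfect fifth.

P5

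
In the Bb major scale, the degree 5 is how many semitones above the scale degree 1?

7

The scale is Bb C D Eb F G A.
Bb up to F is a perfect fifth — 7 semitones.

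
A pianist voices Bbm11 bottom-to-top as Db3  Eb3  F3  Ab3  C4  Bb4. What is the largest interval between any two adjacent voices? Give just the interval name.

minor seventh

Adjacent intervals: Db3→Eb3 = major second; Eb3→F3 = major second; F3→Ab3 = minor third; Ab3→C4 = major third; C4→Bb4 = minor seventh.
The largest is C4 to Bb4, a minor seventh (10 semitones).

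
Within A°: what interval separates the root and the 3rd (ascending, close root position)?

The chord tones of A° are A-C-Eb.
Root = A; 3rd = C.
A up to C is 3 semitones, a half step narrower than a major third, so the interval is minor.

minor third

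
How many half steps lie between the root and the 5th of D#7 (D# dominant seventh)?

7

D#7 is spelled D#, F##, A#, C#.
D# to A# is a perfect fifth: 7 semitones.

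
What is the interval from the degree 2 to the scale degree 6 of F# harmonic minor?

diminished fifth

The scale runs F# G# A B C# D E#.
So we need the interval from G# up to D.
From G# to D: 6 semitones over a fifth = diminished.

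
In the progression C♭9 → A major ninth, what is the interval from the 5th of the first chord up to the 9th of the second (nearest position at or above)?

augmented third

The 5th of C♭9 is G♭; the 9th of A major ninth is B.
G♭ up to B is 5 semitones, a half step wider than a major third, so the interval is augmented.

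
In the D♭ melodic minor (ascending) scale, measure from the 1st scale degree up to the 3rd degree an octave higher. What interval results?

The scale runs D♭ E♭ F♭ G♭ A♭ B♭ C.
The 1st scale degree is D♭ and the scale degree 3 (up an octave) is F♭.
10 letter names make it a tenth; at 15 semitones (a half step narrower than major) the quality is minor.

minor tenth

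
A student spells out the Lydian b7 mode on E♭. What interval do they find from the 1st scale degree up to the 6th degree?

E♭ lydian dominant: E♭ F G A B♭ C D♭.
So we need the interval from E♭ up to C.
Counting 6 letters and 9 half steps from E♭ gives a major sixth.

major sixth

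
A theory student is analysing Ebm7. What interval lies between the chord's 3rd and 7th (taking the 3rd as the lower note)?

Eb-7 (Eb minor seventh) is spelled Eb Gb Bb Db.
The 3rd is Gb and the 7th is Db.
From Gb to Db is 7 semitones, exactly the perfect fifth.

perfect 5th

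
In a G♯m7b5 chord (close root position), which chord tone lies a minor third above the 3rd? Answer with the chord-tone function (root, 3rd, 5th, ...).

5th

G♯ half-diminished seventh is spelled G♯–B–D–F♯.
The 3rd is B. A minor third above B is D.
D is the chord's 5th.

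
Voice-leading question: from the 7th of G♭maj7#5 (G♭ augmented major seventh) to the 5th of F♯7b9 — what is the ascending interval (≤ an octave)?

The 7th of G♭maj7#5 (G♭ augmented major seventh) is F; the 5th of F♯7b9 is C♯.
From F to C♯: 8 semitones over a fifth = augmented.

augmented 5th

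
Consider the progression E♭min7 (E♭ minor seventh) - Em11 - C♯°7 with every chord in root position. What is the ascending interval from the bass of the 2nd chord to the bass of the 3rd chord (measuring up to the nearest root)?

major 6th

The roots are E and C♯.
From E to C♯ is 9 semitones, exactly the major sixth.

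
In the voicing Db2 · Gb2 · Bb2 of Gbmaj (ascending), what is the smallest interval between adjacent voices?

M3

Adjacent intervals: Db2→Gb2 = perfect fourth; Gb2→Bb2 = major third.
The smallest is Gb2 to Bb2, a major third (4 semitones).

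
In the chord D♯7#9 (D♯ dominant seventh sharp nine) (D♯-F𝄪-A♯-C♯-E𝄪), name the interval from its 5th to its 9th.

That puts A♯ below E𝄪.
5 letter names make it a fifth; at 8 semitones (a half step wider than perfect) the quality is augmented.

augmented fifth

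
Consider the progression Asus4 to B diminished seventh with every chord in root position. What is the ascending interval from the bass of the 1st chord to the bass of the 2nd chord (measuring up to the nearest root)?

major second

The roots are A and B.
From A to B is 2 semitones, exactly the major second.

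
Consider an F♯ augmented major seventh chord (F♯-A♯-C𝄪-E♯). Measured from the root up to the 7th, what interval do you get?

M7

Root = F♯; 7th = E♯.
Counting 7 letters and 11 half steps from F♯ gives a major seventh.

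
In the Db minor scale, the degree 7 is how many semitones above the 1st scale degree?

10

The scale is Db Eb Fb Gb Ab Bbb Cb.
Db up to Cb is a minor seventh — 10 semitones.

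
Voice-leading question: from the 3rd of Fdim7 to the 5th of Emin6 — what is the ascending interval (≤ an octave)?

Fdim7 has Ab as its 3rd, and Emin6 has B as its 5th.
Ab up to B is 3 semitones, a half step wider than a major second, so the interval is augmented.

augmented second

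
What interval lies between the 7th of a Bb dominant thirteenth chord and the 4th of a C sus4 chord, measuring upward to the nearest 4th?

The 7th of Bb dominant thirteenth is Ab; the 4th of C sus4 is F.
From Ab to F is 9 semitones, exactly the major sixth.

M6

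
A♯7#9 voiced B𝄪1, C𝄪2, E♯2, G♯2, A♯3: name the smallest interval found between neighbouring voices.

Adjacent intervals: B𝄪1→C𝄪2 = minor second; C𝄪2→E♯2 = minor third; E♯2→G♯2 = minor third; G♯2→A♯3 = major ninth.
The smallest is B𝄪1 to C𝄪2, a minor second (1 semitone).

minor 2nd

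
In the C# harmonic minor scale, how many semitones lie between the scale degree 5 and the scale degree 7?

4

The scale is C# D# E F# G# A B#.
G# up to B# is a major third — 4 semitones.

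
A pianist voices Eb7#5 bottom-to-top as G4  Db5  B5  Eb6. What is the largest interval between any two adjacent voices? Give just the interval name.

Adjacent intervals: G4→Db5 = diminished fifth; Db5→B5 = augmented sixth; B5→Eb6 = diminished fourth.
The largest is Db5 to B5, an augmented sixth (10 semitones).

A6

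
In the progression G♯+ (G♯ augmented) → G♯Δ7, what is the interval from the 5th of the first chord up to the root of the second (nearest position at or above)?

G♯+ (G♯ augmented) has D𝄪 as its 5th, and G♯Δ7 has G♯ as its root.
D𝄪 up to G♯ is 4 semitones, a half step narrower than a perfect fourth, so the interval is diminished.

diminished 4th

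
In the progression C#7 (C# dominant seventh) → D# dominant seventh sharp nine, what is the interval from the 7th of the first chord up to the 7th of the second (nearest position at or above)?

C#7 (C# dominant seventh) has B as its 7th, and D# dominant seventh sharp nine has C# as its 7th.
B up to C# spans 2 letter names and 2 semitones — a major second.

M2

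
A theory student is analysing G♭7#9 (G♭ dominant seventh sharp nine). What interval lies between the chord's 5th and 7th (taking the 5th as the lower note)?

The chord tones of G♭7#9 are G♭–B♭–D♭–F♭–A.
The 5th is D♭ and the 7th is F♭.
From D♭ to F♭: 3 semitones over a third = minor.

minor third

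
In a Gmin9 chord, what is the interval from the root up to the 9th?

major ninth

Gm9 (G minor ninth): G-Bb-D-F-A.
The root is G and the 9th is A.
G up to A spans 9 letter names and 14 semitones — a major ninth.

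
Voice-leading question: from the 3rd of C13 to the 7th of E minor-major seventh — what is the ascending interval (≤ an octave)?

C13 has E as its 3rd, and E minor-major seventh has D# as its 7th.
E up to D# spans 7 letter names and 11 semitones — a major seventh.

major 7th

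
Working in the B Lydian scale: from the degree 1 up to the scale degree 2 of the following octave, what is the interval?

major ninth

Spelling the B Lydian scale: B C# D# E# F# G# A#.
So we need the interval from B up to C#.
Counting 9 letters and 14 half steps from B gives a major ninth.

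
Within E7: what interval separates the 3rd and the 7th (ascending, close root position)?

d5

The chord tones of E7 are E-G♯-B-D.
The 3rd is G♯ and the 7th is D.
G♯ up to D is 6 semitones, a half step narrower than a perfect fifth, so the interval is diminished.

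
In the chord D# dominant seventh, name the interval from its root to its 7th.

minor 7th

Spelling the chord: D# F## A# C#.
The root is D# and the 7th is C#.
7 letter names make it a seventh; at 10 semitones (a half step narrower than major) the quality is minor.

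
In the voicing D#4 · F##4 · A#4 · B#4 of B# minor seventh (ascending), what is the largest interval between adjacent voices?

Adjacent intervals: D#4→F##4 = major third; F##4→A#4 = minor third; A#4→B#4 = major second.
The largest is D#4 to F##4, a major third (4 semitones).

major third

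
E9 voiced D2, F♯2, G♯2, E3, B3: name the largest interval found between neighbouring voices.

Adjacent intervals: D2→F♯2 = major third; F♯2→G♯2 = major second; G♯2→E3 = minor sixth; E3→B3 = perfect fifth.
The largest is G♯2 to E3, a minor sixth (8 semitones).

minor sixth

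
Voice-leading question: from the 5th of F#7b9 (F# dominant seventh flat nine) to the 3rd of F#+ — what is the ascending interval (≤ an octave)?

major sixth

F#7b9 (F# dominant seventh flat nine) has C# as its 5th, and F#+ has A# as its 3rd.
From C# to A# is 9 semitones, exactly the major sixth.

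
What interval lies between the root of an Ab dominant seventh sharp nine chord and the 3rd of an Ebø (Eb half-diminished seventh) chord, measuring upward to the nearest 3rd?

The root of Ab dominant seventh sharp nine is Ab; the 3rd of Ebø (Eb half-diminished seventh) is Gb.
7 letter names make it a seventh; at 10 semitones (a half step narrower than major) the quality is minor.

minor 7th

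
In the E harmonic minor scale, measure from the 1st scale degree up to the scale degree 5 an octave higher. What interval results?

perfect twelfth

E harmonic minor: E F# G A B C D#.
So we need the interval from E up to B.
Counting 12 letters and 19 half steps from E gives a perfect twelfth.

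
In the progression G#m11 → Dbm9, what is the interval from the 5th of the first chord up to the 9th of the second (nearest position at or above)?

G#m11 has D# as its 5th, and Dbm9 has Eb as its 9th.
From D# to Eb: 0 semitones over a second = diminished.

diminished 2nd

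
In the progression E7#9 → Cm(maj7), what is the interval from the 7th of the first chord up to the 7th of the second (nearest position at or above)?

M6

The 7th of E7#9 is D; the 7th of Cm(maj7) is B.
From D to B is 9 semitones, exactly the major sixth.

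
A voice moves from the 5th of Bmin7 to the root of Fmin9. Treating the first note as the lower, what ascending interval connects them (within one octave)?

diminished 8th

Bmin7 has F♯ as its 5th, and Fmin9 has F as its root.
From F♯ to F: 11 semitones over an octave = diminished.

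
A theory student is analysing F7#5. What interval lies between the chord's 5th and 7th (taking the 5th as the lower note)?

d3

F+7: F-A-C♯-E♭.
5th = C♯; 7th = E♭.
From C♯ to E♭: 2 semitones over a third = diminished.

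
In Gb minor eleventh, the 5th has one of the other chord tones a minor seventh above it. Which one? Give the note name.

Gbm11 (Gb minor eleventh): Gb, Bbb, Db, Fb, Ab, Cb.
The 5th is Db. A minor seventh above Db is Cb.
Cb is the chord's 11th.

Cb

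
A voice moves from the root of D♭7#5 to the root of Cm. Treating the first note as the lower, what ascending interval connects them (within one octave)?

major seventh

The root of D♭7#5 is D♭; the root of Cm is C.
From D♭ to C is 11 semitones, exactly the major seventh.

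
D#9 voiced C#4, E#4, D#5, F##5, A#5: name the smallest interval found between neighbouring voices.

minor third

Adjacent intervals: C#4→E#4 = major third; E#4→D#5 = minor seventh; D#5→F##5 = major third; F##5→A#5 = minor third.
The smallest is F##5 to A#5, a minor third (3 semitones).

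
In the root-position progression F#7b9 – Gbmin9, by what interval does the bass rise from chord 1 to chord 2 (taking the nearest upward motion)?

diminished 2nd

The roots are F# and Gb.
2 letter names make it a second; at 0 semitones (a whole step narrower than major) the quality is diminished.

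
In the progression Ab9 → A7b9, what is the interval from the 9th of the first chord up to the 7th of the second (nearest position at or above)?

The 9th of Ab9 is Bb; the 7th of A7b9 is G.
Counting 6 letters and 9 half steps from Bb gives a major sixth.

major 6th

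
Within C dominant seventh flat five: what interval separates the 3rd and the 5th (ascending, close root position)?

Spelling the chord: C E Gb Bb.
The 3rd is E and the 5th is Gb.
E up to Gb is 2 semitones, a whole step narrower than a major third, so the interval is diminished.

d3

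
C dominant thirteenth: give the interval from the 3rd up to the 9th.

Spelling the chord: C–E–G–B♭–D–A.
The 3rd is E and the 9th is D.
7 letter names make it a seventh; at 10 semitones (a half step narrower than major) the quality is minor.

minor 7th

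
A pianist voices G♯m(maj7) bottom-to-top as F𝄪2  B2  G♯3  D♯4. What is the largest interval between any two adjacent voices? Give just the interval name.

M6

Adjacent intervals: F𝄪2→B2 = diminished fourth; B2→G♯3 = major sixth; G♯3→D♯4 = perfect fifth.
The largest is B2 to G♯3, a major sixth (9 semitones).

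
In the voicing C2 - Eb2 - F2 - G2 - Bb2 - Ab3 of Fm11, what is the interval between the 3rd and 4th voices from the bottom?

Those voices are F2 and G2.
From F to G is 2 semitones, exactly the major second.

major 2nd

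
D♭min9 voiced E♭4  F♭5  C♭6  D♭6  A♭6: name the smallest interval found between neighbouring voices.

major 2nd

Adjacent intervals: E♭4→F♭5 = minor ninth; F♭5→C♭6 = perfect fifth; C♭6→D♭6 = major second; D♭6→A♭6 = perfect fifth.
The smallest is C♭6 to D♭6, a major second (2 semitones).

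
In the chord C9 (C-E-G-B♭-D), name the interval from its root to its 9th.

major 9th

The root is C and the 9th is D.
C up to D spans 9 letter names and 14 semitones — a major ninth.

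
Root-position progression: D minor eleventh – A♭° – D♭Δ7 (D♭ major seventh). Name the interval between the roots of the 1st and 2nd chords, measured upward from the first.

The roots are D and A♭.
5 letter names make it a fifth; at 6 semitones (a half step narrower than perfect) the quality is diminished.

d5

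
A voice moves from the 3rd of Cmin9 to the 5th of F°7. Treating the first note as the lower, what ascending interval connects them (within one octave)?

minor sixth

The 3rd of Cmin9 is Eb; the 5th of F°7 is Cb.
6 letter names make it a sixth; at 8 semitones (a half step narrower than major) the quality is minor.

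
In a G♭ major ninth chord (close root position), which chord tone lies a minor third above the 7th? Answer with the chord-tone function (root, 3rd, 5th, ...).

9th

Spelling the chord: G♭–B♭–D♭–F–A♭.
The 7th is F. A minor third above F is A♭.
A♭ is the chord's 9th.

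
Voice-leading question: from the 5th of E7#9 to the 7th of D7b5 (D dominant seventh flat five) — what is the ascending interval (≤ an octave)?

The 5th of E7#9 is B; the 7th of D7b5 (D dominant seventh flat five) is C.
From B to C: 1 semitone over a second = minor.

m2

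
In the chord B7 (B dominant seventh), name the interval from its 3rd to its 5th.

The chord tones of B dominant seventh are B, D#, F#, A.
The 3rd is D# and the 5th is F#.
From D# to F#: 3 semitones over a third = minor.

minor third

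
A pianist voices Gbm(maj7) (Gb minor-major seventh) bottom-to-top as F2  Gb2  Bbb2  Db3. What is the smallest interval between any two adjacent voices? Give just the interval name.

Adjacent intervals: F2→Gb2 = minor second; Gb2→Bbb2 = minor third; Bbb2→Db3 = major third.
The smallest is F2 to Gb2, a minor second (1 semitone).

minor 2nd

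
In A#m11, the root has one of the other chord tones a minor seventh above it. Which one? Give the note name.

The chord tones of A# minor eleventh are A#, C#, E#, G#, B#, D#.
The root is A#. A minor seventh above A# is G#.
G# is the chord's 7th.

G#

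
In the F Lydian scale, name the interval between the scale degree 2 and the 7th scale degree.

major 6th

Spelling the F Lydian scale: F G A B C D E.
That puts G below E.
G up to E spans 6 letter names and 9 semitones — a major sixth.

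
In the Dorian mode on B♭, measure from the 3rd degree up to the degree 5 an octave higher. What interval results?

M10

B♭ dorian: B♭ C D♭ E♭ F G A♭.
That puts D♭ below F.
D♭ up to F spans 10 letter names and 16 semitones — a major tenth.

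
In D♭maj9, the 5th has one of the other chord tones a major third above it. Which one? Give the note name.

C

D♭maj9: D♭, F, A♭, C, E♭.
The 5th is A♭. A major third above A♭ is C.
C is the chord's 7th.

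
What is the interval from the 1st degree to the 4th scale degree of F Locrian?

perfect fourth

The scale runs F Gb Ab Bb Cb Db Eb.
The 1st degree is F and the degree 4 is Bb.
F up to Bb spans 4 letter names and 5 semitones — a perfect fourth.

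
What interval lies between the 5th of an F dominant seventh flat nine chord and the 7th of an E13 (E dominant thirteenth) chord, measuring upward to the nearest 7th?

major second

The 5th of F dominant seventh flat nine is C; the 7th of E13 (E dominant thirteenth) is D.
Counting 2 letters and 2 half steps from C gives a major second.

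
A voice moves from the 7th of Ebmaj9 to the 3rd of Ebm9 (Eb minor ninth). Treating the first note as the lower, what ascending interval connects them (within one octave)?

The 7th of Ebmaj9 is D; the 3rd of Ebm9 (Eb minor ninth) is Gb.
4 letter names make it a fourth; at 4 semitones (a half step narrower than perfect) the quality is diminished.

diminished fourth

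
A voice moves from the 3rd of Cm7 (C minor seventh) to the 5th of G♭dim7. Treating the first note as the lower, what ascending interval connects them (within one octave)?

Cm7 (C minor seventh) has E♭ as its 3rd, and G♭dim7 has D𝄫 as its 5th.
E♭ up to D𝄫 is 9 semitones, a whole step narrower than a major seventh, so the interval is diminished.

diminished 7th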